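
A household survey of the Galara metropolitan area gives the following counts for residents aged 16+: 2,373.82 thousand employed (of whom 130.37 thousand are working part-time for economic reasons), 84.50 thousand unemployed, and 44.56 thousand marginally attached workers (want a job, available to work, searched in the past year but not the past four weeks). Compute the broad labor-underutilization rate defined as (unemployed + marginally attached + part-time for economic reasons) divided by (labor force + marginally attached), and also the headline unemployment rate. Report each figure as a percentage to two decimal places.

Broad underutilization rate ≈ 10.37%; headline unemployment rate ≈ 3.44%.

Labor force = 2,373.82 + 84.50 = 2,458.32 thousand.
Numerator = 84.50 + 44.56 + 130.37 = 259.43 thousand.
Denominator = 2,458.32 + 44.56 = 2,502.88 thousand.
Broad rate = 259.43 / 2,502.88 = 10.37%.
Headline unemployment rate = 84.50 / 2,458.32 = 3.44%.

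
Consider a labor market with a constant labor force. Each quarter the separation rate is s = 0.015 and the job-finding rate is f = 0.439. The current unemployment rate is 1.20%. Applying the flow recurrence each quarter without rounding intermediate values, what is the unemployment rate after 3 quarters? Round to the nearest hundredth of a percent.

Unemployment rate after three quarters ≈ 2.96%.

With a fixed labor force, u_{t+1} = u_t + s·(1−u_t) − f·u_t = u_t·(1−s−f) + s.
Here 1−s−f = 0.546 and s = 0.015.
u_1 = 0.012000 × 0.546 + 0.015 = 0.021552.
u_2 = 0.021552 × 0.546 + 0.015 = 0.026767.
u_3 = 0.026767 × 0.546 + 0.015 = 0.029615.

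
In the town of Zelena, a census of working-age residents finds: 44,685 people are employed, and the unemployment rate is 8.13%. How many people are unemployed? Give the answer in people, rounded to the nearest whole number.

Let U be the number unemployed. The labor force is E + U, and U/(E+U) = 0.0813.
So U = 0.0813 × 44,685 / (1 − 0.0813) = 3632.89 / 0.9187 ≈ 3,954.

About 3,954 are unemployed.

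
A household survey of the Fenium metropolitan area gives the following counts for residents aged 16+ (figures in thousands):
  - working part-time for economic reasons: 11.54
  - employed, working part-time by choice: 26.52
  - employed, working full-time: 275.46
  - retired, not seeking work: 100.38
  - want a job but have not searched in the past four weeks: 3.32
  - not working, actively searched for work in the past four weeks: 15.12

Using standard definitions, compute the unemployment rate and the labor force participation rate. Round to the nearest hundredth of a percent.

Unemployment rate ≈ 4.60%; labor force participation rate ≈ 76.01%.

Employed = 11.54 + 26.52 + 275.46 = 313.52 thousand (anyone who worked, including part-time for economic reasons, counts as employed).
Unemployed = 15.12 thousand.
Labor force = 313.52 + 15.12 = 328.64 thousand.
Not in labor force = 100.38 + 3.32 = 103.70 thousand (those not working and not actively searching are outside the labor force — including those who want a job but have given up searching).
Civilian working-age population = 328.64 + 103.70 = 432.34 thousand.
Unemployment rate = 15.12 / 328.64 = 4.60%.
Labor force participation rate = 328.64 / 432.34 = 76.01%.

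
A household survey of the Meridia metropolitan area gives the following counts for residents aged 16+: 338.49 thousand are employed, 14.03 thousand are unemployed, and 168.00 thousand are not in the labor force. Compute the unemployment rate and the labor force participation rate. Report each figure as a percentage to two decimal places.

Labor force = employed + unemployed = 338.49 + 14.03 = 352.52 thousand.
Working-age population = 352.52 + 168.00 = 520.52 thousand.
Unemployment rate = 14.03 / 352.52 = 3.98%.
Labor force participation rate = 352.52 / 520.52 = 67.72%.

Unemployment rate ≈ 3.98%; labor force participation rate ≈ 67.72%.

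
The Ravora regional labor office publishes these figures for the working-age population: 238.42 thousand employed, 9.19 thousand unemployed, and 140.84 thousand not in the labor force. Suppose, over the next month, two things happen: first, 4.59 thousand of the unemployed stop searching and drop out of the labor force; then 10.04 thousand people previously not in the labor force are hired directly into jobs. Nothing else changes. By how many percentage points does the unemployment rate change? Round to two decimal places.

The unemployment rate changes by −1.89 percentage points.

Initially, labor force = 238.42 + 9.19 = 247.61 thousand, so u = 9.19/247.61 = 3.71%.
After the first change, unemployed and labor force both fall by 4.59 → E = 238.42, U = 4.60, labor force = 243.02 thousand.
After the second change, employed and labor force both rise by 10.04; unemployed unchanged → E = 248.46, U = 4.60, labor force = 253.06 thousand.
New unemployment rate = 4.60 / 253.06 = 1.82%.
Change = 1.82% − 3.71% = −1.89 percentage points.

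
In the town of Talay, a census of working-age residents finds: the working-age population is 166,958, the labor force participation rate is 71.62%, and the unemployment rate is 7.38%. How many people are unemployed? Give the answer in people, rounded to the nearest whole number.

Labor force = 0.7162 × 166,958 = 119,575.
Unemployed = 0.0738 × 119,575 ≈ 8,825.

About 8,825 are unemployed.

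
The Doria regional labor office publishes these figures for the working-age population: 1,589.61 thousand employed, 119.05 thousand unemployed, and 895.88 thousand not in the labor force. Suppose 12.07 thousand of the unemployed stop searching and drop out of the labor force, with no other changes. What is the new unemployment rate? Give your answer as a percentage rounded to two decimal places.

New unemployment rate ≈ 6.31%.

Initially, labor force = 1,589.61 + 119.05 = 1,708.66 thousand, so u = 119.05/1,708.66 = 6.97%.
After the change, unemployed and labor force both fall by 12.07 → E = 1,589.61, U = 106.98, labor force = 1,696.59 thousand.
New unemployment rate = 106.98 / 1,696.59 = 6.31%.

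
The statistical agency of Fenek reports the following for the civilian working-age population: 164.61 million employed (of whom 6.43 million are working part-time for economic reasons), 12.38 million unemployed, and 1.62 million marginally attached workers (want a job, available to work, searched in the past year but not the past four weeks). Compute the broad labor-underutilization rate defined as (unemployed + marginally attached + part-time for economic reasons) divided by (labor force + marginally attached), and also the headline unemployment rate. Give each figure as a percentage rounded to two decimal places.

Broad underutilization rate ≈ 11.44%; headline unemployment rate ≈ 6.99%.

Labor force = 164.61 + 12.38 = 176.99 million.
Numerator = 12.38 + 1.62 + 6.43 = 20.43 million.
Denominator = 176.99 + 1.62 = 178.61 million.
Broad rate = 20.43 / 178.61 = 11.44%.
Headline unemployment rate = 12.38 / 176.99 = 6.99%.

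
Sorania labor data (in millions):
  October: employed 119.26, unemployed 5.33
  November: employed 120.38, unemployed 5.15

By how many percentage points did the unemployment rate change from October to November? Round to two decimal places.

October: labor force = 119.26 + 5.33 = 124.59; u = 5.33/124.59 = 4.28%.
November: labor force = 120.38 + 5.15 = 125.53; u = 5.15/125.53 = 4.10%.
Change = 4.10% − 4.28% = −0.18 pp.

The unemployment rate changed by −0.18 percentage points.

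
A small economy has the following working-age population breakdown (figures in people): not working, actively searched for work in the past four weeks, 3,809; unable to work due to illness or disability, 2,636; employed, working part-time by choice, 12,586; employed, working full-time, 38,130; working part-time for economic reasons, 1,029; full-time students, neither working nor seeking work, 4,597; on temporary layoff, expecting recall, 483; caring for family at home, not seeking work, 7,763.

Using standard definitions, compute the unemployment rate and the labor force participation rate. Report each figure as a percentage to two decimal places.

Unemployment rate ≈ 7.66%; labor force participation rate ≈ 78.89%.

Employed = 12,586 + 38,130 + 1,029 = 51,745 (anyone who worked, including part-time for economic reasons, counts as employed).
Unemployed = 3,809 + 483 = 4,292 (jobless and actively searching, or on temporary layoff).
Labor force = 51,745 + 4,292 = 56,037.
Not in labor force = 2,636 + 4,597 + 7,763 = 14,996 (those not working and not actively searching are outside the labor force).
Civilian working-age population = 56,037 + 14,996 = 71,033.
Unemployment rate = 4,292 / 56,037 = 7.66%.
Labor force participation rate = 56,037 / 71,033 = 78.89%.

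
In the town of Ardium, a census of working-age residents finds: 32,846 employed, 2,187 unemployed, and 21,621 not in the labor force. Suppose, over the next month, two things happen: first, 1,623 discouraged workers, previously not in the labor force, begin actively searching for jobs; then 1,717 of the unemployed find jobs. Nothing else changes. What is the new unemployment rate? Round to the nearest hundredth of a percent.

New unemployment rate ≈ 5.71%.

Initially, labor force = 32,846 + 2,187 = 35,033, so u = 2,187/35,033 = 6.24%.
After the first change, unemployed and labor force both rise by 1,623 → E = 32,846, U = 3,810, labor force = 36,656.
After the second change, unemployed falls and employed rises by 1,717; labor force unchanged → E = 34,563, U = 2,093, labor force = 36,656.
New unemployment rate = 2,093 / 36,656 = 5.71%.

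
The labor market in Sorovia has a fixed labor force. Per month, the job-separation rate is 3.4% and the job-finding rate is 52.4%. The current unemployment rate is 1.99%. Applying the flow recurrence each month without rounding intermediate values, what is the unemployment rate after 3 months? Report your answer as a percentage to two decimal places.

With a fixed labor force, u_{t+1} = u_t + s·(1−u_t) − f·u_t = u_t·(1−s−f) + s.
Here 1−s−f = 0.442 and s = 0.034.
u_1 = 0.019900 × 0.442 + 0.034 = 0.042796.
u_2 = 0.042796 × 0.442 + 0.034 = 0.052916.
u_3 = 0.052916 × 0.442 + 0.034 = 0.057389.

Unemployment rate after three months ≈ 5.74%.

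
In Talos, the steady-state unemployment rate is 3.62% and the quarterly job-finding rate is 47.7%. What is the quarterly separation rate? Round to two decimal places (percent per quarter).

From u* = s/(s+f): s = u·f/(1−u).
s = 0.0362 × 47.7 / (1 − 0.0362) = 1.7267 / 0.9638 ≈ 1.79% per quarter.

Separation rate ≈ 1.79% per quarter.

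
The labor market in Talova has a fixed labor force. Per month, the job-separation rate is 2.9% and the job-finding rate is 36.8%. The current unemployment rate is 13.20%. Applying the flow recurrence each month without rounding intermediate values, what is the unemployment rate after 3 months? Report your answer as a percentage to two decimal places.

With a fixed labor force, u_{t+1} = u_t + s·(1−u_t) − f·u_t = u_t·(1−s−f) + s.
Here 1−s−f = 0.603 and s = 0.029.
u_1 = 0.132000 × 0.603 + 0.029 = 0.108596.
u_2 = 0.108596 × 0.603 + 0.029 = 0.094483.
u_3 = 0.094483 × 0.603 + 0.029 = 0.085973.

Unemployment rate after three months ≈ 8.60%.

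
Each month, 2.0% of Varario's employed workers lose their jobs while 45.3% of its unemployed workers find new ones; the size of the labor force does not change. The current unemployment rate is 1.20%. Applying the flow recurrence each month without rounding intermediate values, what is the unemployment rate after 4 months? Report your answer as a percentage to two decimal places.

Unemployment rate after four months ≈ 3.99%.

With a fixed labor force, u_{t+1} = u_t + s·(1−u_t) − f·u_t = u_t·(1−s−f) + s.
Here 1−s−f = 0.527 and s = 0.020.
u_1 = 0.012000 × 0.527 + 0.020 = 0.026324.
u_2 = 0.026324 × 0.527 + 0.020 = 0.033873.
u_3 = 0.033873 × 0.527 + 0.020 = 0.037851.
u_4 = 0.037851 × 0.527 + 0.020 = 0.039947.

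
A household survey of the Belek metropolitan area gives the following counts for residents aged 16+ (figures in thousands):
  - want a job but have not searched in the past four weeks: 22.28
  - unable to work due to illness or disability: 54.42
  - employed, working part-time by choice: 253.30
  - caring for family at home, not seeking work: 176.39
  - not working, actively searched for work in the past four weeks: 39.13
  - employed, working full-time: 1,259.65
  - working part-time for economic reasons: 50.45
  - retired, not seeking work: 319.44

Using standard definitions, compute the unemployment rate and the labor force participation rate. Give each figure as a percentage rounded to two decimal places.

Employed = 253.30 + 1,259.65 + 50.45 = 1,563.40 thousand (anyone who worked, including part-time for economic reasons, counts as employed).
Unemployed = 39.13 thousand.
Labor force = 1,563.40 + 39.13 = 1,602.53 thousand.
Not in labor force = 22.28 + 54.42 + 176.39 + 319.44 = 572.53 thousand (those not working and not actively searching are outside the labor force — including those who want a job but have given up searching).
Civilian working-age population = 1,602.53 + 572.53 = 2,175.06 thousand.
Unemployment rate = 39.13 / 1,602.53 = 2.44%.
Labor force participation rate = 1,602.53 / 2,175.06 = 73.68%.

Unemployment rate ≈ 2.44%; labor force participation rate ≈ 73.68%.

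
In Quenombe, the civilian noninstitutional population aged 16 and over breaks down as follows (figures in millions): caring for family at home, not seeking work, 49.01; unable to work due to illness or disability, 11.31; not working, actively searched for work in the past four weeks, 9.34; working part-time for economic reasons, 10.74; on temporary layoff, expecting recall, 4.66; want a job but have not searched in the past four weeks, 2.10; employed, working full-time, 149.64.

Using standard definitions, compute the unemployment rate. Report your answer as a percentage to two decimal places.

Unemployment rate ≈ 8.03%.

Employed = 10.74 + 149.64 = 160.38 million (anyone who worked, including part-time for economic reasons, counts as employed).
Unemployed = 9.34 + 4.66 = 14.00 million (jobless and actively searching, or on temporary layoff).
Labor force = 160.38 + 14.00 = 174.38 million.
Unemployment rate = 14.00 / 174.38 = 8.03%.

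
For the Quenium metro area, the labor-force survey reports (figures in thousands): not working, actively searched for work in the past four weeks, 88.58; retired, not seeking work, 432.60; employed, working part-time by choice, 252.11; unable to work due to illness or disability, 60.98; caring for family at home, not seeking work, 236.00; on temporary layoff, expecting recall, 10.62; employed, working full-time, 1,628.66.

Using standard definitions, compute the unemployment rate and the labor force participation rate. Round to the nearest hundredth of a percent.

Employed = 252.11 + 1,628.66 = 1,880.77 thousand.
Unemployed = 88.58 + 10.62 = 99.20 thousand (jobless and actively searching, or on temporary layoff).
Labor force = 1,880.77 + 99.20 = 1,979.97 thousand.
Not in labor force = 432.60 + 60.98 + 236.00 = 729.58 thousand (those not working and not actively searching are outside the labor force).
Civilian working-age population = 1,979.97 + 729.58 = 2,709.55 thousand.
Unemployment rate = 99.20 / 1,979.97 = 5.01%.
Labor force participation rate = 1,979.97 / 2,709.55 = 73.07%.

Unemployment rate ≈ 5.01%; labor force participation rate ≈ 73.07%.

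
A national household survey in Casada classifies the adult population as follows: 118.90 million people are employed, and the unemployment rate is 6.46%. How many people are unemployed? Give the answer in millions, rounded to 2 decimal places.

About 8.21 million are unemployed.

Let U be the number unemployed. The labor force is E + U, and U/(E+U) = 0.0646.
So U = 0.0646 × 118.90 / (1 − 0.0646) = 7.6809 / 0.9354 ≈ 8.21 million.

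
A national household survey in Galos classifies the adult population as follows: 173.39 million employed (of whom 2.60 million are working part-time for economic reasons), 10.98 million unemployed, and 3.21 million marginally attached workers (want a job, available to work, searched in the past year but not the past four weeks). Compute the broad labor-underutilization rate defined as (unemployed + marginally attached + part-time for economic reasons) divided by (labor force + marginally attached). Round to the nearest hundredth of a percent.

Labor force = 173.39 + 10.98 = 184.37 million.
Numerator = 10.98 + 3.21 + 2.60 = 16.79 million.
Denominator = 184.37 + 3.21 = 187.58 million.
Broad rate = 16.79 / 187.58 = 8.95%.

Broad underutilization rate ≈ 8.95%.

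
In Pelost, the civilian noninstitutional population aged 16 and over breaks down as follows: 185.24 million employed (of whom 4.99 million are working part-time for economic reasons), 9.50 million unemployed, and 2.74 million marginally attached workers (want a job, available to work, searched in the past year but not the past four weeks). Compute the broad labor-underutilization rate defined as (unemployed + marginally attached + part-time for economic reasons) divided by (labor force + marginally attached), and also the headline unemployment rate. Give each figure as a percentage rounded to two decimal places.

Broad underutilization rate ≈ 8.72%; headline unemployment rate ≈ 4.88%.

Labor force = 185.24 + 9.50 = 194.74 million.
Numerator = 9.50 + 2.74 + 4.99 = 17.23 million.
Denominator = 194.74 + 2.74 = 197.48 million.
Broad rate = 17.23 / 197.48 = 8.72%.
Headline unemployment rate = 9.50 / 194.74 = 4.88%.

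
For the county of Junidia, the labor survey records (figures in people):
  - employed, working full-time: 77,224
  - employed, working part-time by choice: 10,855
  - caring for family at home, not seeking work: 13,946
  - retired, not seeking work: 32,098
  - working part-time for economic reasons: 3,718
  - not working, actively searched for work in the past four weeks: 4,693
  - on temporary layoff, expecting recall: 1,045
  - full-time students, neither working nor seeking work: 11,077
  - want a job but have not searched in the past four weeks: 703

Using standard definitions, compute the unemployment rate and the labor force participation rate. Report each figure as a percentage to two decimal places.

Employed = 77,224 + 10,855 + 3,718 = 91,797 (anyone who worked, including part-time for economic reasons, counts as employed).
Unemployed = 4,693 + 1,045 = 5,738 (jobless and actively searching, or on temporary layoff).
Labor force = 91,797 + 5,738 = 97,535.
Not in labor force = 13,946 + 32,098 + 11,077 + 703 = 57,824 (those not working and not actively searching are outside the labor force — including those who want a job but have given up searching).
Civilian working-age population = 97,535 + 57,824 = 155,359.
Unemployment rate = 5,738 / 97,535 = 5.88%.
Labor force participation rate = 97,535 / 155,359 = 62.78%.

Unemployment rate ≈ 5.88%; labor force participation rate ≈ 62.78%.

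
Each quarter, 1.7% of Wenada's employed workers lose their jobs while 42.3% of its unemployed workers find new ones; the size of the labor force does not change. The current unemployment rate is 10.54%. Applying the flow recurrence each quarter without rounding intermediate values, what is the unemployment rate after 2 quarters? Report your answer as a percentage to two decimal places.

Unemployment rate after two quarters ≈ 5.96%.

With a fixed labor force, u_{t+1} = u_t + s·(1−u_t) − f·u_t = u_t·(1−s−f) + s.
Here 1−s−f = 0.560 and s = 0.017.
u_1 = 0.105400 × 0.560 + 0.017 = 0.076024.
u_2 = 0.076024 × 0.560 + 0.017 = 0.059573.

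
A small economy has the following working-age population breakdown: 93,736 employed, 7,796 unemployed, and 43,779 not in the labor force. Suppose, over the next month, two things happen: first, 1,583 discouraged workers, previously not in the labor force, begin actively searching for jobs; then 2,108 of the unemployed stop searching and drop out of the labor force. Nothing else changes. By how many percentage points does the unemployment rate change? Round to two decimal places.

The unemployment rate changes by −0.48 percentage points.

Initially, labor force = 93,736 + 7,796 = 101,532, so u = 7,796/101,532 = 7.68%.
After the first change, unemployed and labor force both rise by 1,583 → E = 93,736, U = 9,379, labor force = 103,115.
After the second change, unemployed and labor force both fall by 2,108 → E = 93,736, U = 7,271, labor force = 101,007.
New unemployment rate = 7,271 / 101,007 = 7.20%.
Change = 7.20% − 7.68% = −0.48 percentage points.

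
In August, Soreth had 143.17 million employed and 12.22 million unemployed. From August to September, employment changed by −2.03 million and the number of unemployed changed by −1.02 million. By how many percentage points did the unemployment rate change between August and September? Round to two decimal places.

August: labor force = 143.17 + 12.22 = 155.39; u = 12.22/155.39 = 7.86%.
September: labor force = 141.14 + 11.20 = 152.34; u = 11.20/152.34 = 7.35%.
Change = 7.35% − 7.86% = −0.51 pp.

The unemployment rate changed by −0.51 percentage points.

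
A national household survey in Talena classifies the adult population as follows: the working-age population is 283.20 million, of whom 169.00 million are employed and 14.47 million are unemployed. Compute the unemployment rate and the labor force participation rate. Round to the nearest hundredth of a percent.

Unemployment rate ≈ 7.89%; labor force participation rate ≈ 64.78%.

Labor force = employed + unemployed = 169.00 + 14.47 = 183.47 million.
Unemployment rate = 14.47 / 183.47 = 7.89%.
Labor force participation rate = 183.47 / 283.20 = 64.78%.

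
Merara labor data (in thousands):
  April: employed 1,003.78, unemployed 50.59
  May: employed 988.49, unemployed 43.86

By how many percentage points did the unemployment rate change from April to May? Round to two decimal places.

The unemployment rate changed by −0.55 percentage points.

April: labor force = 1,003.78 + 50.59 = 1,054.37; u = 50.59/1,054.37 = 4.80%.
May: labor force = 988.49 + 43.86 = 1,032.35; u = 43.86/1,032.35 = 4.25%.
Change = 4.25% − 4.80% = −0.55 pp.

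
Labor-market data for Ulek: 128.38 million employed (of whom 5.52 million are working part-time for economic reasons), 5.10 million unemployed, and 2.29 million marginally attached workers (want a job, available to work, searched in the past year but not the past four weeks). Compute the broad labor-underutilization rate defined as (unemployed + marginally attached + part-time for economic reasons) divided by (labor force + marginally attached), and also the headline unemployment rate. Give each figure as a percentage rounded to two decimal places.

Labor force = 128.38 + 5.10 = 133.48 million.
Numerator = 5.10 + 2.29 + 5.52 = 12.91 million.
Denominator = 133.48 + 2.29 = 135.77 million.
Broad rate = 12.91 / 135.77 = 9.51%.
Headline unemployment rate = 5.10 / 133.48 = 3.82%.

Broad underutilization rate ≈ 9.51%; headline unemployment rate ≈ 3.82%.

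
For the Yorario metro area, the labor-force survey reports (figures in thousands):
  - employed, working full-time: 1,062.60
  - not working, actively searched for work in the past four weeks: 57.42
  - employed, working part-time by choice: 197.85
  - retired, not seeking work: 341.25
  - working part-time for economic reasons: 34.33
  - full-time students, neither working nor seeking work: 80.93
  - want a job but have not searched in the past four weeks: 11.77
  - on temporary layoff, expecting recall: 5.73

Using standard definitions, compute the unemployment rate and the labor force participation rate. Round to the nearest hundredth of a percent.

Employed = 1,062.60 + 197.85 + 34.33 = 1,294.78 thousand (anyone who worked, including part-time for economic reasons, counts as employed).
Unemployed = 57.42 + 5.73 = 63.15 thousand (jobless and actively searching, or on temporary layoff).
Labor force = 1,294.78 + 63.15 = 1,357.93 thousand.
Not in labor force = 341.25 + 80.93 + 11.77 = 433.95 thousand (those not working and not actively searching are outside the labor force — including those who want a job but have given up searching).
Civilian working-age population = 1,357.93 + 433.95 = 1,791.88 thousand.
Unemployment rate = 63.15 / 1,357.93 = 4.65%.
Labor force participation rate = 1,357.93 / 1,791.88 = 75.78%.

Unemployment rate ≈ 4.65%; labor force participation rate ≈ 75.78%.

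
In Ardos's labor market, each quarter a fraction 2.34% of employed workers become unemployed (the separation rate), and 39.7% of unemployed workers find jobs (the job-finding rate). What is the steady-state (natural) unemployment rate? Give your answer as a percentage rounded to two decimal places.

Steady-state unemployment rate ≈ 5.57%.

At steady state the flows balance: s·E = f·U, so U/(E+U) = s/(s+f).
u* = 2.34 / (2.34 + 39.7) = 2.34 / 42.04 = 5.57%.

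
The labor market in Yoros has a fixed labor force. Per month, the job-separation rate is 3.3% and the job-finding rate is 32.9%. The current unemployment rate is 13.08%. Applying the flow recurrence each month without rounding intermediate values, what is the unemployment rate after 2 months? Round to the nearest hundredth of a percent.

Unemployment rate after two months ≈ 10.73%.

With a fixed labor force, u_{t+1} = u_t + s·(1−u_t) − f·u_t = u_t·(1−s−f) + s.
Here 1−s−f = 0.638 and s = 0.033.
u_1 = 0.130800 × 0.638 + 0.033 = 0.116450.
u_2 = 0.116450 × 0.638 + 0.033 = 0.107295.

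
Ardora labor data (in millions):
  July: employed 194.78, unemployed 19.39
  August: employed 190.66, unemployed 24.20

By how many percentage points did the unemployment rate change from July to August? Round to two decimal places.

The unemployment rate changed by +2.21 percentage points.

July: labor force = 194.78 + 19.39 = 214.17; u = 19.39/214.17 = 9.05%.
August: labor force = 190.66 + 24.20 = 214.86; u = 24.20/214.86 = 11.26%.
Change = 11.26% − 9.05% = +2.21 pp.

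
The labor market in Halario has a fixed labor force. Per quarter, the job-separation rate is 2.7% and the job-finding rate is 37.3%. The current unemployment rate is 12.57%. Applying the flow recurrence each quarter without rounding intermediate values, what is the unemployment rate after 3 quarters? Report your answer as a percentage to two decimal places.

Unemployment rate after three quarters ≈ 8.01%.

With a fixed labor force, u_{t+1} = u_t + s·(1−u_t) − f·u_t = u_t·(1−s−f) + s.
Here 1−s−f = 0.600 and s = 0.027.
u_1 = 0.125700 × 0.600 + 0.027 = 0.102420.
u_2 = 0.102420 × 0.600 + 0.027 = 0.088452.
u_3 = 0.088452 × 0.600 + 0.027 = 0.080071.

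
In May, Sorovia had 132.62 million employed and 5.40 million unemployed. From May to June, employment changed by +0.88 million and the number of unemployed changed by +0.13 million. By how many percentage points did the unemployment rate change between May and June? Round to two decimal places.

The unemployment rate changed by +0.07 percentage points.

May: labor force = 132.62 + 5.40 = 138.02; u = 5.40/138.02 = 3.91%.
June: labor force = 133.50 + 5.53 = 139.03; u = 5.53/139.03 = 3.98%.
Change = 3.98% − 3.91% = +0.07 pp.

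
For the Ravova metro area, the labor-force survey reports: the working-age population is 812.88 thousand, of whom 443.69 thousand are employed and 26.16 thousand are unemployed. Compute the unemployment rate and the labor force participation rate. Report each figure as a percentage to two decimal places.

Unemployment rate ≈ 5.57%; labor force participation rate ≈ 57.80%.

Labor force = employed + unemployed = 443.69 + 26.16 = 469.85 thousand.
Unemployment rate = 26.16 / 469.85 = 5.57%.
Labor force participation rate = 469.85 / 812.88 = 57.80%.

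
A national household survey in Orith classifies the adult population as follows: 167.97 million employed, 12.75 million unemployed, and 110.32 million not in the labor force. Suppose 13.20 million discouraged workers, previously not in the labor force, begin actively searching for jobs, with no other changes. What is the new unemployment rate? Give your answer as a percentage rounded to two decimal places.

New unemployment rate ≈ 13.38%.

Initially, labor force = 167.97 + 12.75 = 180.72 million, so u = 12.75/180.72 = 7.06%.
After the change, unemployed and labor force both rise by 13.20 → E = 167.97, U = 25.95, labor force = 193.92 million.
New unemployment rate = 25.95 / 193.92 = 13.38%.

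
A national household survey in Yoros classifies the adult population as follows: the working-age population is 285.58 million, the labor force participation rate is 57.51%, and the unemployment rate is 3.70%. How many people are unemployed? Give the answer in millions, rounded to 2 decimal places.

Labor force = 0.5751 × 285.58 = 164.24 million.
Unemployed = 0.0370 × 164.24 ≈ 6.08 million.

About 6.08 million are unemployed.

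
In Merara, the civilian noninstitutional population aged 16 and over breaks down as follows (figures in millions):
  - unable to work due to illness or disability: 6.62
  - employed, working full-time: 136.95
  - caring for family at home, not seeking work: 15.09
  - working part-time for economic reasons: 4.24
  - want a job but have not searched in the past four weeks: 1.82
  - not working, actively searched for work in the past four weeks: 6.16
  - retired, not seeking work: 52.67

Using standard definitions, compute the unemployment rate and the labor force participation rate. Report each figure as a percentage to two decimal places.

Employed = 136.95 + 4.24 = 141.19 million (anyone who worked, including part-time for economic reasons, counts as employed).
Unemployed = 6.16 million.
Labor force = 141.19 + 6.16 = 147.35 million.
Not in labor force = 6.62 + 15.09 + 1.82 + 52.67 = 76.20 million (those not working and not actively searching are outside the labor force — including those who want a job but have given up searching).
Civilian working-age population = 147.35 + 76.20 = 223.55 million.
Unemployment rate = 6.16 / 147.35 = 4.18%.
Labor force participation rate = 147.35 / 223.55 = 65.91%.

Unemployment rate ≈ 4.18%; labor force participation rate ≈ 65.91%.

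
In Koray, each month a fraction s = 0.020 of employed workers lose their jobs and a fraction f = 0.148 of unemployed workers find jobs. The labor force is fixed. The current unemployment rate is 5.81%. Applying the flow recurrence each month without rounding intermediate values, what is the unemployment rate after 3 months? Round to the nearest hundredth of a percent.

Unemployment rate after three months ≈ 8.39%.

With a fixed labor force, u_{t+1} = u_t + s·(1−u_t) − f·u_t = u_t·(1−s−f) + s.
Here 1−s−f = 0.832 and s = 0.020.
u_1 = 0.058100 × 0.832 + 0.020 = 0.068339.
u_2 = 0.068339 × 0.832 + 0.020 = 0.076858.
u_3 = 0.076858 × 0.832 + 0.020 = 0.083946.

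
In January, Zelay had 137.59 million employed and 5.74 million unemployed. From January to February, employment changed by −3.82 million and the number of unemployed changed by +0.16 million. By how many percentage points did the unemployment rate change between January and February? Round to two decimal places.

The unemployment rate changed by +0.22 percentage points.

January: labor force = 137.59 + 5.74 = 143.33; u = 5.74/143.33 = 4.00%.
February: labor force = 133.77 + 5.90 = 139.67; u = 5.90/139.67 = 4.22%.
Change = 4.22% − 4.00% = +0.22 pp.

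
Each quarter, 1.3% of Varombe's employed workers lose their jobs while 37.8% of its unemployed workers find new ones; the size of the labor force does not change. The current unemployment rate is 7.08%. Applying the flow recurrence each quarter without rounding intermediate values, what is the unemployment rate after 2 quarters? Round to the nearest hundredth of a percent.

Unemployment rate after two quarters ≈ 4.72%.

With a fixed labor force, u_{t+1} = u_t + s·(1−u_t) − f·u_t = u_t·(1−s−f) + s.
Here 1−s−f = 0.609 and s = 0.013.
u_1 = 0.070800 × 0.609 + 0.013 = 0.056117.
u_2 = 0.056117 × 0.609 + 0.013 = 0.047175.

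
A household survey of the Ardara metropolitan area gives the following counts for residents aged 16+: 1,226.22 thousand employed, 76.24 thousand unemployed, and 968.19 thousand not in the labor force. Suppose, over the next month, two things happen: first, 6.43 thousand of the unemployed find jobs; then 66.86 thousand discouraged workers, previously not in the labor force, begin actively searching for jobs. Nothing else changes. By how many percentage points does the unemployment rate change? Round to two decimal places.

Initially, labor force = 1,226.22 + 76.24 = 1,302.46 thousand, so u = 76.24/1,302.46 = 5.85%.
After the first change, unemployed falls and employed rises by 6.43; labor force unchanged → E = 1,232.65, U = 69.81, labor force = 1,302.46 thousand.
After the second change, unemployed and labor force both rise by 66.86 → E = 1,232.65, U = 136.67, labor force = 1,369.32 thousand.
New unemployment rate = 136.67 / 1,369.32 = 9.98%.
Change = 9.98% − 5.85% = +4.13 percentage points.

The unemployment rate changes by +4.13 percentage points.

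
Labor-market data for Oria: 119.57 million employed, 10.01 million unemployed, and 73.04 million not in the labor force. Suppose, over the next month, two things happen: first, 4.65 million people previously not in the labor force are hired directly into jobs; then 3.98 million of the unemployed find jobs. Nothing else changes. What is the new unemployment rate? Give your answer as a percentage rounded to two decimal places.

New unemployment rate ≈ 4.49%.

Initially, labor force = 119.57 + 10.01 = 129.58 million, so u = 10.01/129.58 = 7.72%.
After the first change, employed and labor force both rise by 4.65; unemployed unchanged → E = 124.22, U = 10.01, labor force = 134.23 million.
After the second change, unemployed falls and employed rises by 3.98; labor force unchanged → E = 128.20, U = 6.03, labor force = 134.23 million.
New unemployment rate = 6.03 / 134.23 = 4.49%.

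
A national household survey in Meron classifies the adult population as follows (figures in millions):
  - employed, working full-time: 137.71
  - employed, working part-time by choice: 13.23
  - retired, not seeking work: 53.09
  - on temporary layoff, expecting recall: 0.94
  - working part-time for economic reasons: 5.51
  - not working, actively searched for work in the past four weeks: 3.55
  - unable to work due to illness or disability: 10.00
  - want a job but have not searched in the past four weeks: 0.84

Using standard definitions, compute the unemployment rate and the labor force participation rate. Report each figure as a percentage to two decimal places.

Unemployment rate ≈ 2.79%; labor force participation rate ≈ 71.57%.

Employed = 137.71 + 13.23 + 5.51 = 156.45 million (anyone who worked, including part-time for economic reasons, counts as employed).
Unemployed = 0.94 + 3.55 = 4.49 million (jobless and actively searching, or on temporary layoff).
Labor force = 156.45 + 4.49 = 160.94 million.
Not in labor force = 53.09 + 10.00 + 0.84 = 63.93 million (those not working and not actively searching are outside the labor force — including those who want a job but have given up searching).
Civilian working-age population = 160.94 + 63.93 = 224.87 million.
Unemployment rate = 4.49 / 160.94 = 2.79%.
Labor force participation rate = 160.94 / 224.87 = 71.57%.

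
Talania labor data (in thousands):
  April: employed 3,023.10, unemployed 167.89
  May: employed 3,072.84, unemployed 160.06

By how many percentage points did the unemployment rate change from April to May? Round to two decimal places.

April: labor force = 3,023.10 + 167.89 = 3,190.99; u = 167.89/3,190.99 = 5.26%.
May: labor force = 3,072.84 + 160.06 = 3,232.90; u = 160.06/3,232.90 = 4.95%.
Change = 4.95% − 5.26% = −0.31 pp.

The unemployment rate changed by −0.31 percentage points.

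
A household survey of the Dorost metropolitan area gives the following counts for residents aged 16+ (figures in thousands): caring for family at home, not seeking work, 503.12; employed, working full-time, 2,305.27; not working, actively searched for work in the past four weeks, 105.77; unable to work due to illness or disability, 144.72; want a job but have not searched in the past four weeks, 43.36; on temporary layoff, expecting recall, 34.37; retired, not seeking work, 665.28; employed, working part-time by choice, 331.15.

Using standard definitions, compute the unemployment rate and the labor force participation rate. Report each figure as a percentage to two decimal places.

Unemployment rate ≈ 5.05%; labor force participation rate ≈ 67.18%.

Employed = 2,305.27 + 331.15 = 2,636.42 thousand.
Unemployed = 105.77 + 34.37 = 140.14 thousand (jobless and actively searching, or on temporary layoff).
Labor force = 2,636.42 + 140.14 = 2,776.56 thousand.
Not in labor force = 503.12 + 144.72 + 43.36 + 665.28 = 1,356.48 thousand (those not working and not actively searching are outside the labor force — including those who want a job but have given up searching).
Civilian working-age population = 2,776.56 + 1,356.48 = 4,133.04 thousand.
Unemployment rate = 140.14 / 2,776.56 = 5.05%.
Labor force participation rate = 2,776.56 / 4,133.04 = 67.18%.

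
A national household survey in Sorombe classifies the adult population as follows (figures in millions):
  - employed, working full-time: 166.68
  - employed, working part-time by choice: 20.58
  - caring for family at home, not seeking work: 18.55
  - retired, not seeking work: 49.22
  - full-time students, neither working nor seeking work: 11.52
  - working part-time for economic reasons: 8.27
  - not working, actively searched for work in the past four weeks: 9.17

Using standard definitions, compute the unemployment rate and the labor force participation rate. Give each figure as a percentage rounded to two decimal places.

Employed = 166.68 + 20.58 + 8.27 = 195.53 million (anyone who worked, including part-time for economic reasons, counts as employed).
Unemployed = 9.17 million.
Labor force = 195.53 + 9.17 = 204.70 million.
Not in labor force = 18.55 + 49.22 + 11.52 = 79.29 million (those not working and not actively searching are outside the labor force).
Civilian working-age population = 204.70 + 79.29 = 283.99 million.
Unemployment rate = 9.17 / 204.70 = 4.48%.
Labor force participation rate = 204.70 / 283.99 = 72.08%.

Unemployment rate ≈ 4.48%; labor force participation rate ≈ 72.08%.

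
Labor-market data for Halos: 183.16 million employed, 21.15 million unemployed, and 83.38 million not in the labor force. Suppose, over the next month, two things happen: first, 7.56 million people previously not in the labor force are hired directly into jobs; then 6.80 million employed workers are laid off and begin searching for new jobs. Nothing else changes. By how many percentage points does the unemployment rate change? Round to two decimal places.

Initially, labor force = 183.16 + 21.15 = 204.31 million, so u = 21.15/204.31 = 10.35%.
After the first change, employed and labor force both rise by 7.56; unemployed unchanged → E = 190.72, U = 21.15, labor force = 211.87 million.
After the second change, employed falls and unemployed rises by 6.80; labor force unchanged → E = 183.92, U = 27.95, labor force = 211.87 million.
New unemployment rate = 27.95 / 211.87 = 13.19%.
Change = 13.19% − 10.35% = +2.84 percentage points.

The unemployment rate changes by +2.84 percentage points.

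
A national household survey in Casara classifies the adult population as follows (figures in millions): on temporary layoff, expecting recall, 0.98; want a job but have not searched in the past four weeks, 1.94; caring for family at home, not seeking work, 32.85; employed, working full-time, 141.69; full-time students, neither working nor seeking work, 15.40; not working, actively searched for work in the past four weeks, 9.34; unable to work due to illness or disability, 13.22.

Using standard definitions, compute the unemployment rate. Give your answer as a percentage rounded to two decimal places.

Employed = 141.69 million.
Unemployed = 0.98 + 9.34 = 10.32 million (jobless and actively searching, or on temporary layoff).
Labor force = 141.69 + 10.32 = 152.01 million.
Unemployment rate = 10.32 / 152.01 = 6.79%.

Unemployment rate ≈ 6.79%.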